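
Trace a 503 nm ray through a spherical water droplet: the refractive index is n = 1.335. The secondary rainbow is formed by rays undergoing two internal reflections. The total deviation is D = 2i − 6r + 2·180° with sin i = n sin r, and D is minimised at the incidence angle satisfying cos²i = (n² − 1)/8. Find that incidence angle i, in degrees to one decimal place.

cos²i = (1.335² − 1)/8 = (1.78222 − 1)/8 = 0.09778.
cos i = 0.31269, so i = 71.778°.

71.8°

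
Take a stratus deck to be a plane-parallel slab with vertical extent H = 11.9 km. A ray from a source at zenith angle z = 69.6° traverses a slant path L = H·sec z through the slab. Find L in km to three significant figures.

sec z = 1/cos 69.6° = 2.8688.
L = 11.9 × 2.8688 = 34.139 km.

34.1 km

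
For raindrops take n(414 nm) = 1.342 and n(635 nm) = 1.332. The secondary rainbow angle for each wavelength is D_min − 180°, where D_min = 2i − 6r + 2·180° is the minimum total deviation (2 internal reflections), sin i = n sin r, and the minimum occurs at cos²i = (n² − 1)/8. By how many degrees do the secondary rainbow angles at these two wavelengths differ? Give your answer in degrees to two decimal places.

At 414 nm (n = 1.342): cos²i = 0.10012 → i = 71.554°, r = 44.981°, D_min = 233.222°, rainbow angle = 53.222°.
At 635 nm (n = 1.332): cos²i = 0.09678 → i = 71.875°, r = 45.520°, D_min = 230.628°, rainbow angle = 50.628°.
Angular width = |53.222° − 50.628°| = 2.594°.

2.59°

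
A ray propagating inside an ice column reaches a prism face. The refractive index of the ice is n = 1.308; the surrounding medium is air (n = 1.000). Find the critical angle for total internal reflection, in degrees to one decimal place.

49.9°

sin θ_c = n_air / n = 1.000 / 1.308 = 0.7645.
θ_c = arcsin(0.7645) = 49.86°.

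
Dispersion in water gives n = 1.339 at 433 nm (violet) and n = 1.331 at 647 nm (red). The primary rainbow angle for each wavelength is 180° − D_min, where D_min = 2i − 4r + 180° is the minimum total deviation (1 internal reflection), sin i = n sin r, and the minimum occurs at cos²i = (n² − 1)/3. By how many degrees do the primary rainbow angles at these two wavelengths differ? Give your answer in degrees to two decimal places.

At 433 nm (n = 1.339): cos²i = 0.26431 → i = 59.062°, r = 39.834°, D_min = 138.786°, rainbow angle = 41.214°.
At 647 nm (n = 1.331): cos²i = 0.25719 → i = 59.527°, r = 40.356°, D_min = 137.630°, rainbow angle = 42.370°.
Angular width = |41.214° − 42.370°| = 1.156°.

1.16°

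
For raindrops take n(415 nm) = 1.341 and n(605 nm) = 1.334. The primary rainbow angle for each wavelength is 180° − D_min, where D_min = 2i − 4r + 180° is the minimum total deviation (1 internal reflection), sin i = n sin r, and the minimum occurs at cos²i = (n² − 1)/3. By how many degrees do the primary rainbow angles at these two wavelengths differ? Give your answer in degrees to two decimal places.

1.00°

At 415 nm (n = 1.341): cos²i = 0.26609 → i = 58.946°, r = 39.705°, D_min = 139.071°, rainbow angle = 40.929°.
At 605 nm (n = 1.334): cos²i = 0.25985 → i = 59.352°, r = 40.159°, D_min = 138.067°, rainbow angle = 41.933°.
Angular width = |40.929° − 41.933°| = 1.004°.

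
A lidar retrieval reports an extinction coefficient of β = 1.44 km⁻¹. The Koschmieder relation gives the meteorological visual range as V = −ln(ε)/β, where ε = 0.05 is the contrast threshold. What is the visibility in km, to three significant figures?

V = −ln(0.05) / 1.44 = 2.996 / 1.44 = 2.0804 km.

2.08 km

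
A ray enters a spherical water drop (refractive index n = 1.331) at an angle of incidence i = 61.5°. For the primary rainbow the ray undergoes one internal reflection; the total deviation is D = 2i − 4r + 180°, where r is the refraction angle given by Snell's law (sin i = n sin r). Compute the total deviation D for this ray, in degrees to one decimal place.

sin r = sin 61.5° / 1.331 = 0.8788/1.331 = 0.6603; r = 41.32°.
D = 2·61.5° − 4·41.32° + 180° = 123.00° − 165.28° + 180° = 137.72°.

137.7°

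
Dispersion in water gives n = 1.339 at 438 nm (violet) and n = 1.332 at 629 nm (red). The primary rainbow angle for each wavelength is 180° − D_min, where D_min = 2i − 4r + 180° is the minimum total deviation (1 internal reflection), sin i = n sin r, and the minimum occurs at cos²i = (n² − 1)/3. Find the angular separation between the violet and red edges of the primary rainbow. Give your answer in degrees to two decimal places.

At 438 nm (n = 1.339): cos²i = 0.26431 → i = 59.062°, r = 39.834°, D_min = 138.786°, rainbow angle = 41.214°.
At 629 nm (n = 1.332): cos²i = 0.25807 → i = 59.469°, r = 40.290°, D_min = 137.776°, rainbow angle = 42.224°.
Angular width = |41.214° − 42.224°| = 1.010°.

1.01°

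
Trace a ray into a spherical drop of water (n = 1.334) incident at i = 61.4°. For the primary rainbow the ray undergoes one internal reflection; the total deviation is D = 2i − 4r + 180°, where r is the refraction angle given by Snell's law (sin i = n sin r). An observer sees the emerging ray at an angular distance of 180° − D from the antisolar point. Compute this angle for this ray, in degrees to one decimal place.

sin r = sin 61.4° / 1.334 = 0.8780/1.334 = 0.6582; r = 41.16°.
D = 2·61.4° − 4·41.16° + 180° = 122.80° − 164.64° + 180° = 138.16°.
Angle from antisolar point = 180° − D = 41.84°.

41.8°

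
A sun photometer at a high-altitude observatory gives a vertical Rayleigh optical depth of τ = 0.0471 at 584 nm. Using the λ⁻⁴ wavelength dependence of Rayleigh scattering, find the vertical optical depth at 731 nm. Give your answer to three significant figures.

τ(731 nm) = τ(584 nm) × (584/731)⁴ = 0.0471 × (0.7989)⁴ = 0.0471 × 0.4074 = 0.0192.

0.0192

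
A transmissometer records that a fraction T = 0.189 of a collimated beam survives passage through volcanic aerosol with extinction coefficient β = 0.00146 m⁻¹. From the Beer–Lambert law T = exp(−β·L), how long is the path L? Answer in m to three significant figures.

Beer–Lambert: T = exp(−βL) ⇒ L = −ln(T)/β = −ln(0.189)/0.00146 = 1.6660/0.00146 = 1141 m.

1140 m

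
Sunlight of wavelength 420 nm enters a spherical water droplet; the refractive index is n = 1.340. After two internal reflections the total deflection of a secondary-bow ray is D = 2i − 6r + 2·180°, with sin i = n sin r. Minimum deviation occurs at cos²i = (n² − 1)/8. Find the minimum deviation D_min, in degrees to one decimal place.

232.7°

cos²i = (1.79560 − 1)/8 = 0.09945; i = arccos(0.31536) = 71.618°.
sin r = sin 71.618°/1.340 = 0.70819; r = 45.088°.
D_min = 2·71.618° − 6·45.088° + 360° = 232.709°.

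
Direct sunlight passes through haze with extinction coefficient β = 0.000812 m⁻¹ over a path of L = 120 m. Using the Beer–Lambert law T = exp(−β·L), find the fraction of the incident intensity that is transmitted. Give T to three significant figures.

0.907

τ = β·L = 0.000812 × 120 = 0.0974.
T = exp(−0.0974) = 0.9072.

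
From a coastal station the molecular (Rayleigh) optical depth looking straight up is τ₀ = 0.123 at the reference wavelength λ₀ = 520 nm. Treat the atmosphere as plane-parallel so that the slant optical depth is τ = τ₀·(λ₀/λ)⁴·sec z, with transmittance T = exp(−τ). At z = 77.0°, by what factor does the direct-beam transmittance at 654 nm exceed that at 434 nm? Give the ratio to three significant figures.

2.48

Airmass: sec 77.0° = 4.4454.
τ(654 nm) = 0.123 × (520/654)⁴ × 4.4454 = 0.123 × 0.3997 × 4.4454 = 0.2185.
τ(434 nm) = 0.123 × (520/434)⁴ × 4.4454 = 0.123 × 2.0609 × 4.4454 = 1.1269.
T(654)/T(434) = exp(τ_B − τ_A) = exp(0.9083) = 2.4802.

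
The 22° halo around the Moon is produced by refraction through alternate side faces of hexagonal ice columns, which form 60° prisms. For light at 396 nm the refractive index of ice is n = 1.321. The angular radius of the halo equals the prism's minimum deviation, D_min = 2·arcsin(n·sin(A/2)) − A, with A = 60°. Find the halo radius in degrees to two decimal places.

n·sin(A/2) = 1.321 × sin 30° = 1.321 × 0.5000 = 0.6605.
D_min = 2·arcsin(0.6605) − 60° = 2 × 41.338° − 60° = 22.676°.

22.68°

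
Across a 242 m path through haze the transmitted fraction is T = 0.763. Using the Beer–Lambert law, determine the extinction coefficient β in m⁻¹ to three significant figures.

0.00112 m⁻¹

Beer–Lambert: T = exp(−βL) ⇒ β = −ln(T)/L = −ln(0.763)/242 = 0.2705/242 = 0.001118 m⁻¹.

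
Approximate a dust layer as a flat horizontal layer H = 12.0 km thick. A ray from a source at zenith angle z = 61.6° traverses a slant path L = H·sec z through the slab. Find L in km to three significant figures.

25.2 km

sec z = 1/cos 61.6° = 2.1025.
L = 12.0 × 2.1025 = 25.230 km.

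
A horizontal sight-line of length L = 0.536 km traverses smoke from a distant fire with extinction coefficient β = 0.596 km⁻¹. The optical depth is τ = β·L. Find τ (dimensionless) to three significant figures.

τ = β·L = 0.596 × 0.536 = 0.3195.

0.319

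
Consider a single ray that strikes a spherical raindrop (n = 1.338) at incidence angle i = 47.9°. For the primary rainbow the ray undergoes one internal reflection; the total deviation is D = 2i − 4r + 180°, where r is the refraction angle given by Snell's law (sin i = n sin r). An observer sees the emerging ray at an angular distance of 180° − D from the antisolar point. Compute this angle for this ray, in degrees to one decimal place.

sin r = sin 47.9° / 1.338 = 0.7420/1.338 = 0.5545; r = 33.68°.
D = 2·47.9° − 4·33.68° + 180° = 95.80° − 134.72° + 180° = 141.08°.
Angle from antisolar point = 180° − D = 38.92°.

38.9°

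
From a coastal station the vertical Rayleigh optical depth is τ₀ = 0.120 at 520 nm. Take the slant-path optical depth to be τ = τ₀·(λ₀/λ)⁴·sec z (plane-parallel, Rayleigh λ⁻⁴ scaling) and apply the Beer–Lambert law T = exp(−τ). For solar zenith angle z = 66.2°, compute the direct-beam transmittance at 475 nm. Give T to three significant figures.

sec 66.2° = 2.4780.
τ = 0.120 × (520/475)⁴ × 2.4780 = 0.120 × 1.4363 × 2.4780 = 0.4271.
T = exp(−0.4271) = 0.6524.

0.652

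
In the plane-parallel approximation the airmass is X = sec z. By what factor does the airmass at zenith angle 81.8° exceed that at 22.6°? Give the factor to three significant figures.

X(81.8°)/X(22.6°) = sec 81.8° / sec 22.6° = cos 22.6° / cos 81.8° = 0.9232/0.1426 = 6.4728.

6.47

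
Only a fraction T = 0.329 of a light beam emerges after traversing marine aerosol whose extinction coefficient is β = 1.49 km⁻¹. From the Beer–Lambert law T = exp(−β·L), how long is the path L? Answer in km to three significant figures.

Beer–Lambert: T = exp(−βL) ⇒ L = −ln(T)/β = −ln(0.329)/1.49 = 1.1117/1.49 = 0.7461 km.

0.746 km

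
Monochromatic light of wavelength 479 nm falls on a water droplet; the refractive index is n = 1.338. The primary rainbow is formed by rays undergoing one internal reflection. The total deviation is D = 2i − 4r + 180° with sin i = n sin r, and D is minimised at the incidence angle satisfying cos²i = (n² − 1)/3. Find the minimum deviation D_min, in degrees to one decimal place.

138.6°

cos²i = (1.79024 − 1)/3 = 0.26341; i = arccos(0.51324) = 59.120°.
sin r = sin 59.120°/1.338 = 0.64144; r = 39.899°.
D_min = 2·59.120° − 4·39.899° + 180° = 138.643°.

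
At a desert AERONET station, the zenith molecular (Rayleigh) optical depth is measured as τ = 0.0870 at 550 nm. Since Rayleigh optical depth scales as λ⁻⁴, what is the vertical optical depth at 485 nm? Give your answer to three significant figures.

τ(485 nm) = τ(550 nm) × (550/485)⁴ = 0.0870 × (1.1340)⁴ = 0.0870 × 1.6538 = 0.1439.

0.144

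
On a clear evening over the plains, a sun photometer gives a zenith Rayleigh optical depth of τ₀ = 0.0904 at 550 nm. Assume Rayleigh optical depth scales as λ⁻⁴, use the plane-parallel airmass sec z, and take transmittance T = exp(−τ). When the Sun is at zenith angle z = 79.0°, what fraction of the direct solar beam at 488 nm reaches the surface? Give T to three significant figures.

sec 79.0° = 5.2408.
τ = 0.0904 × (550/488)⁴ × 5.2408 = 0.0904 × 1.6135 × 5.2408 = 0.7644.
T = exp(−0.7644) = 0.4656.

0.466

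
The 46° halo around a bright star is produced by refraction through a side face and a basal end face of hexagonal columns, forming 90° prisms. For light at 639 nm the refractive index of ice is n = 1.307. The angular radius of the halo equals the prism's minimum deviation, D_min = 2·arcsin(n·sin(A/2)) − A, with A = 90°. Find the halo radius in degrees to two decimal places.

n·sin(A/2) = 1.307 × sin 45° = 1.307 × 0.7071 = 0.9242.
D_min = 2·arcsin(0.9242) − 90° = 2 × 67.546° − 90° = 45.093°.

45.09°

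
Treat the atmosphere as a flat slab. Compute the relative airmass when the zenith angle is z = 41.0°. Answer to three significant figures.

1.33

X = sec z = 1/cos 41.0° = 1/0.7547 = 1.3250.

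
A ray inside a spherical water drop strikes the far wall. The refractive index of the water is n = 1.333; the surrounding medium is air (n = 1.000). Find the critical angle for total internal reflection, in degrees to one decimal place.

48.6°

sin θ_c = n_air / n = 1.000 / 1.333 = 0.7502.
θ_c = arcsin(0.7502) = 48.61°.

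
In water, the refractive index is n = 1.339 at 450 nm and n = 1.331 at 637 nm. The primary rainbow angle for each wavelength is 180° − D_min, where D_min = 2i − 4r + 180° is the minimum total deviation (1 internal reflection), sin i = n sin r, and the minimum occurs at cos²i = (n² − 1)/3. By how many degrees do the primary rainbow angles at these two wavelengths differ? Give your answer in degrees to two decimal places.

1.16°

At 450 nm (n = 1.339): cos²i = 0.26431 → i = 59.062°, r = 39.834°, D_min = 138.786°, rainbow angle = 41.214°.
At 637 nm (n = 1.331): cos²i = 0.25719 → i = 59.527°, r = 40.356°, D_min = 137.630°, rainbow angle = 42.370°.
Angular width = |41.214° − 42.370°| = 1.156°.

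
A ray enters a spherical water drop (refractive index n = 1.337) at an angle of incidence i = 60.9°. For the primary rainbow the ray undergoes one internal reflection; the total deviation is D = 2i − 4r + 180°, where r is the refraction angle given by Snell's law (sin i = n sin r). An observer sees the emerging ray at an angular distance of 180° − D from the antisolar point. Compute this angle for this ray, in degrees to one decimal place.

41.4°

sin r = sin 60.9° / 1.337 = 0.8738/1.337 = 0.6535; r = 40.81°.
D = 2·60.9° − 4·40.81° + 180° = 121.80° − 163.23° + 180° = 138.57°.
Angle from antisolar point = 180° − D = 41.43°.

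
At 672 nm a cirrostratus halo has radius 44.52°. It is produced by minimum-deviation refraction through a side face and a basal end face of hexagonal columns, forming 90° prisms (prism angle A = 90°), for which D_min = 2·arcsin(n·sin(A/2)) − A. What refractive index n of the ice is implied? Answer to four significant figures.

1.304

Rearranging: n = sin((D_min + A)/2) / sin(A/2).
(D_min + A)/2 = (44.52° + 90°)/2 = 67.260°.
n = sin 67.260° / sin 45° = 0.9223 / 0.7071 = 1.3043.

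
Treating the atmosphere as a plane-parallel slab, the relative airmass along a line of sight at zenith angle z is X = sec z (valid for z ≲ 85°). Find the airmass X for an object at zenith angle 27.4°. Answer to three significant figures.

1.13

X = sec z = 1/cos 27.4° = 1/0.8878 = 1.1264.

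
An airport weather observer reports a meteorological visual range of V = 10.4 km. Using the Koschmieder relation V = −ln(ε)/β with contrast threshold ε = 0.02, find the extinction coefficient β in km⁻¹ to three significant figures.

0.376 km⁻¹

β = −ln(0.02) / V = 3.912 / 10.4 = 0.3762 km⁻¹.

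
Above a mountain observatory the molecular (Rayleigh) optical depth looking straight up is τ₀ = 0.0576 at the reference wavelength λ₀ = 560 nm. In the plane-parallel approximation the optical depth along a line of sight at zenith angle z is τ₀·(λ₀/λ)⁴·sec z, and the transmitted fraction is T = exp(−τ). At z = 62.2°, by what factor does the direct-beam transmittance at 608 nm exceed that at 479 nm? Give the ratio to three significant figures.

1.15

Airmass: sec 62.2° = 2.1441.
τ(608 nm) = 0.0576 × (560/608)⁴ × 2.1441 = 0.0576 × 0.7197 × 2.1441 = 0.0889.
τ(479 nm) = 0.0576 × (560/479)⁴ × 2.1441 = 0.0576 × 1.8681 × 2.1441 = 0.2307.
T(608)/T(479) = exp(τ_B − τ_A) = exp(0.1418) = 1.1524.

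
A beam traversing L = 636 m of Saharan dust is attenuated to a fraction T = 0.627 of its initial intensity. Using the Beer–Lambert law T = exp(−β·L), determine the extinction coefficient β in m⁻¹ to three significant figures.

0.000734 m⁻¹

Beer–Lambert: T = exp(−βL) ⇒ β = −ln(T)/L = −ln(0.627)/636 = 0.4668/636 = 0.000734 m⁻¹.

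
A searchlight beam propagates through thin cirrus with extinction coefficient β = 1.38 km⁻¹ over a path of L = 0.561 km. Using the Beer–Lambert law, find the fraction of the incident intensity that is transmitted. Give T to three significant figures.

τ = β·L = 1.38 × 0.561 = 0.7742.
T = exp(−0.7742) = 0.4611.

0.461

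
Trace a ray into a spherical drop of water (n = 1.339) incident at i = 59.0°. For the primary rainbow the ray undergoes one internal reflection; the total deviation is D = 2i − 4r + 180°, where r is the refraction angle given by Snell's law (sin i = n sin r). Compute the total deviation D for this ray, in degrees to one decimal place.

138.8°

sin r = sin 59.0° / 1.339 = 0.8572/1.339 = 0.6402; r = 39.80°.
D = 2·59.0° − 4·39.80° + 180° = 118.00° − 159.21° + 180° = 138.79°.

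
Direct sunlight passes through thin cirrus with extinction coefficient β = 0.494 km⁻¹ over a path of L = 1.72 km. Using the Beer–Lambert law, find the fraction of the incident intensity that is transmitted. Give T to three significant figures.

0.428

τ = β·L = 0.494 × 1.72 = 0.8497.
T = exp(−0.8497) = 0.4276.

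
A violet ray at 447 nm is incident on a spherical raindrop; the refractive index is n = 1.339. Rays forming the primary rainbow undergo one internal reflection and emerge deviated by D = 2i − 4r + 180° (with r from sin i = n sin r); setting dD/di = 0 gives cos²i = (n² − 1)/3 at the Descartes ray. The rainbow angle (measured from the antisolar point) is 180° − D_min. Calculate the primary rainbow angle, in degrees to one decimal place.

41.2°

cos²i = (1.79292 − 1)/3 = 0.26431; i = arccos(0.51411) = 59.062°.
sin r = sin 59.062°/1.339 = 0.64057; r = 39.834°.
D_min = 2·59.062° − 4·39.834° + 180° = 138.786°.
Rainbow angle = 180° − D_min = 41.214°.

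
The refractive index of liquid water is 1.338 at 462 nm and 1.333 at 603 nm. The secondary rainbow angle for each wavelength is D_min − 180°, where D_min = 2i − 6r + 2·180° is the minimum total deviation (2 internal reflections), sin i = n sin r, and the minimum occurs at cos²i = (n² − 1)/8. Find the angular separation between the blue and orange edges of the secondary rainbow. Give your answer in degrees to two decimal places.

At 462 nm (n = 1.338): cos²i = 0.09878 → i = 71.682°, r = 45.195°, D_min = 232.193°, rainbow angle = 52.193°.
At 603 nm (n = 1.333): cos²i = 0.09711 → i = 71.843°, r = 45.466°, D_min = 230.891°, rainbow angle = 50.891°.
Angular width = |52.193° − 50.891°| = 1.302°.

1.30°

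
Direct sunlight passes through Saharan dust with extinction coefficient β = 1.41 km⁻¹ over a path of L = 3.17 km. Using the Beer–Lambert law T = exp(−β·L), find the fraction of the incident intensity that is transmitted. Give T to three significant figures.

0.0115

τ = β·L = 1.41 × 3.17 = 4.4697.
T = exp(−4.4697) = 0.0115.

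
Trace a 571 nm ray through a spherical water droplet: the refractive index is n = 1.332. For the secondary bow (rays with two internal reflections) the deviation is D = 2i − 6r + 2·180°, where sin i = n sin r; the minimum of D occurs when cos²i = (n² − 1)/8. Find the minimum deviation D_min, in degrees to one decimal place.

230.6°

cos²i = (1.77422 − 1)/8 = 0.09678; i = arccos(0.31109) = 71.875°.
sin r = sin 71.875°/1.332 = 0.71350; r = 45.520°.
D_min = 2·71.875° − 6·45.520° + 360° = 230.628°.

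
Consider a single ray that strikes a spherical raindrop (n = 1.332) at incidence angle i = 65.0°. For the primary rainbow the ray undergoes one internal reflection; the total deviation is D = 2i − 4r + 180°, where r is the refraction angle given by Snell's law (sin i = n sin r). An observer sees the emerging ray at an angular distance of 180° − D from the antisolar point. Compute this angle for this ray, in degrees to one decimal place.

sin r = sin 65.0° / 1.332 = 0.9063/1.332 = 0.6804; r = 42.88°.
D = 2·65.0° − 4·42.88° + 180° = 130.00° − 171.50° + 180° = 138.50°.
Angle from antisolar point = 180° − D = 41.50°.

41.5°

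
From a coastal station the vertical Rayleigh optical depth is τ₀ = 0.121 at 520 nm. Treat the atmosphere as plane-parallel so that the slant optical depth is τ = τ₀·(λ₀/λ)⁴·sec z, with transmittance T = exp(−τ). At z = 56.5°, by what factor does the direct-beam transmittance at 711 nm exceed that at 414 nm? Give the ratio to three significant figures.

Airmass: sec 56.5° = 1.8118.
τ(711 nm) = 0.121 × (520/711)⁴ × 1.8118 = 0.121 × 0.2861 × 1.8118 = 0.0627.
τ(414 nm) = 0.121 × (520/414)⁴ × 1.8118 = 0.121 × 2.4889 × 1.8118 = 0.5456.
T(711)/T(414) = exp(τ_B − τ_A) = exp(0.4829) = 1.6208.

1.62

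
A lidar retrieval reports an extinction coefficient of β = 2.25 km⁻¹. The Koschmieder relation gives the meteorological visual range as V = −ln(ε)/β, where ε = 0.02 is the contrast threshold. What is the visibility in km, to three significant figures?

V = −ln(0.02) / 2.25 = 3.912 / 2.25 = 1.7387 km.

1.74 km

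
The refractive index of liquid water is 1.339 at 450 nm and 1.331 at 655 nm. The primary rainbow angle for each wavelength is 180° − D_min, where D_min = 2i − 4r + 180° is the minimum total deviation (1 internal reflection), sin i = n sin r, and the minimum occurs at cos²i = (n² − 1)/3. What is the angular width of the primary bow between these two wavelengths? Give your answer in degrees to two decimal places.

1.16°

At 450 nm (n = 1.339): cos²i = 0.26431 → i = 59.062°, r = 39.834°, D_min = 138.786°, rainbow angle = 41.214°.
At 655 nm (n = 1.331): cos²i = 0.25719 → i = 59.527°, r = 40.356°, D_min = 137.630°, rainbow angle = 42.370°.
Angular width = |41.214° − 42.370°| = 1.156°.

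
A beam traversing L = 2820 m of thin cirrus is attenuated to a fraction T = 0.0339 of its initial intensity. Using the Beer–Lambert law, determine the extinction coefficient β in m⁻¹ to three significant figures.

Beer–Lambert: T = exp(−βL) ⇒ β = −ln(T)/L = −ln(0.0339)/2820 = 3.3843/2820 = 0.0012 m⁻¹.

0.00120 m⁻¹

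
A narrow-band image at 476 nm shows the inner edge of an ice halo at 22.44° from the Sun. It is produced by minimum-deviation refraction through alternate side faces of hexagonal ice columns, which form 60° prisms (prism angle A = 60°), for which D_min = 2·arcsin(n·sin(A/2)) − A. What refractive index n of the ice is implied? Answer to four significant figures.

1.318

Rearranging: n = sin((D_min + A)/2) / sin(A/2).
(D_min + A)/2 = (22.44° + 60°)/2 = 41.220°.
n = sin 41.220° / sin 30° = 0.6590 / 0.5000 = 1.3179.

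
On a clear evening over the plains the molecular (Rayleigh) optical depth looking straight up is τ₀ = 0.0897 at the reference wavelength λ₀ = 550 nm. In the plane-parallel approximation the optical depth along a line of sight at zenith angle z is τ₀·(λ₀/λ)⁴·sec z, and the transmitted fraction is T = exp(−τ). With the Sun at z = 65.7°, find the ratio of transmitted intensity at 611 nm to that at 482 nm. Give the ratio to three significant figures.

1.25

Airmass: sec 65.7° = 2.4300.
τ(611 nm) = 0.0897 × (550/611)⁴ × 2.4300 = 0.0897 × 0.6566 × 2.4300 = 0.1431.
τ(482 nm) = 0.0897 × (550/482)⁴ × 2.4300 = 0.0897 × 1.6954 × 2.4300 = 0.3695.
T(611)/T(482) = exp(τ_B − τ_A) = exp(0.2264) = 1.2541.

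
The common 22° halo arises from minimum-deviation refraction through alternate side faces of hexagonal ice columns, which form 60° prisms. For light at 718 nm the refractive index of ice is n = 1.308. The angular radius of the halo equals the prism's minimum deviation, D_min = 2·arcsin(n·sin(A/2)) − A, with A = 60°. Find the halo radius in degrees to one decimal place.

n·sin(A/2) = 1.308 × sin 30° = 1.308 × 0.5000 = 0.6540.
D_min = 2·arcsin(0.6540) − 60° = 2 × 40.844° − 60° = 21.688°.

21.7°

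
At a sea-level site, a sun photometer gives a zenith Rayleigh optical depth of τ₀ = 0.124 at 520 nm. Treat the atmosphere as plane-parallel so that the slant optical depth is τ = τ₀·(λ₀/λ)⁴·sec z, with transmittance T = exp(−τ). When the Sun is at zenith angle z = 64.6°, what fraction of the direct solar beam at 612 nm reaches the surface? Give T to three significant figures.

sec 64.6° = 2.3314.
τ = 0.124 × (520/612)⁴ × 2.3314 = 0.124 × 0.5212 × 2.3314 = 0.1507.
T = exp(−0.1507) = 0.8601.

0.860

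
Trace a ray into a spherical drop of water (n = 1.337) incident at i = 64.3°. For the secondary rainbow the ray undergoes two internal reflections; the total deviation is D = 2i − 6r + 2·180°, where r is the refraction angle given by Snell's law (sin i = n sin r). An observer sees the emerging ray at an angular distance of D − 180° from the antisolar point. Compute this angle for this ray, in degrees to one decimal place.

sin r = sin 64.3° / 1.337 = 0.9011/1.337 = 0.6740; r = 42.37°.
D = 2·64.3° − 6·42.37° + 2·180° = 128.60° − 254.24° + 360° = 234.36°.
Angle from antisolar point = D − 180° = 54.36°.

54.4°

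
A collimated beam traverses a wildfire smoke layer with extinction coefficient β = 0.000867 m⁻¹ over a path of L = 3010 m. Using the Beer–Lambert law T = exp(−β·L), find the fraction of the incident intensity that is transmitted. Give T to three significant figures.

0.0736

τ = β·L = 0.000867 × 3010 = 2.6097.
T = exp(−2.6097) = 0.0736.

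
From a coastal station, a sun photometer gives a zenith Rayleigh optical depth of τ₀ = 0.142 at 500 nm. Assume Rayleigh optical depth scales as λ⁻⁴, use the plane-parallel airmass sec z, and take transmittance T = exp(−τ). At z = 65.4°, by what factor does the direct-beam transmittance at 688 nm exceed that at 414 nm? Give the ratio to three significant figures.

Airmass: sec 65.4° = 2.4022.
τ(688 nm) = 0.142 × (500/688)⁴ × 2.4022 = 0.142 × 0.2789 × 2.4022 = 0.0952.
τ(414 nm) = 0.142 × (500/414)⁴ × 2.4022 = 0.142 × 2.1275 × 2.4022 = 0.7257.
T(688)/T(414) = exp(τ_B − τ_A) = exp(0.6306) = 1.8787.

1.88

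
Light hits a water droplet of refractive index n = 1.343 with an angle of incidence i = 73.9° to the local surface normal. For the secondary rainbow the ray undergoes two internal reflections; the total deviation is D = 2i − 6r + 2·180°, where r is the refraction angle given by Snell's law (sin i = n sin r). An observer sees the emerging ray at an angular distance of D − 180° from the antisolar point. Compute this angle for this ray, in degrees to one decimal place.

53.7°

sin r = sin 73.9° / 1.343 = 0.9608/1.343 = 0.7154; r = 45.68°.
D = 2·73.9° − 6·45.68° + 2·180° = 147.80° − 274.05° + 360° = 233.75°.
Angle from antisolar point = D − 180° = 53.75°.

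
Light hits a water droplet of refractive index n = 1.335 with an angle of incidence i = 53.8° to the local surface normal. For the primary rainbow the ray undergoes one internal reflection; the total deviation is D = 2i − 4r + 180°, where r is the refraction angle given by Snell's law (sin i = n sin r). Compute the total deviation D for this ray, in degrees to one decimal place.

138.8°

sin r = sin 53.8° / 1.335 = 0.8070/1.335 = 0.6045; r = 37.19°.
D = 2·53.8° − 4·37.19° + 180° = 107.60° − 148.76° + 180° = 138.84°.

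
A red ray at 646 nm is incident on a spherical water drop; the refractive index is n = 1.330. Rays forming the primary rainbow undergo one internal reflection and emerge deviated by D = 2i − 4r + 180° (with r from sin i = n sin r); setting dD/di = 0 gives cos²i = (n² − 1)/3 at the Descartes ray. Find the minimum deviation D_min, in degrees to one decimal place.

cos²i = (1.76890 − 1)/3 = 0.25630; i = arccos(0.50626) = 59.585°.
sin r = sin 59.585°/1.330 = 0.64841; r = 40.422°.
D_min = 2·59.585° − 4·40.422° + 180° = 137.484°.

137.5°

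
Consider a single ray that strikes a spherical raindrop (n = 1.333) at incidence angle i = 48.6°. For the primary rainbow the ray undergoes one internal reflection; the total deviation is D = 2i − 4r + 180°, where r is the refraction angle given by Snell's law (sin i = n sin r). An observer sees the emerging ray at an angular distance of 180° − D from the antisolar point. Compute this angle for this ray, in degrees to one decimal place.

sin r = sin 48.6° / 1.333 = 0.7501/1.333 = 0.5627; r = 34.24°.
D = 2·48.6° − 4·34.24° + 180° = 97.20° − 136.98° + 180° = 140.22°.
Angle from antisolar point = 180° − D = 39.78°.

39.8°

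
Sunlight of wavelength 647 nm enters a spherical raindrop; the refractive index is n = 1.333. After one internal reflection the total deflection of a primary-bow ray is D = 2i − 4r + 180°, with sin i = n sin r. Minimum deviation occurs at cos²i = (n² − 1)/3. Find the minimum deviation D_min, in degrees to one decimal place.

cos²i = (1.77689 − 1)/3 = 0.25896; i = arccos(0.50888) = 59.410°.
sin r = sin 59.410°/1.333 = 0.64579; r = 40.225°.
D_min = 2·59.410° − 4·40.225° + 180° = 137.922°.

137.9°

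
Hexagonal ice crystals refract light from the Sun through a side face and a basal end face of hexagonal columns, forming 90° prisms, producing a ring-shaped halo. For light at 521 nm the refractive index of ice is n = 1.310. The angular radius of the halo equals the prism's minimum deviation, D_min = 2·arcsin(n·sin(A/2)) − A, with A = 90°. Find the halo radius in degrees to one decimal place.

45.7°

n·sin(A/2) = 1.310 × sin 45° = 1.310 × 0.7071 = 0.9263.
D_min = 2·arcsin(0.9263) − 90° = 2 × 67.867° − 90° = 45.733°.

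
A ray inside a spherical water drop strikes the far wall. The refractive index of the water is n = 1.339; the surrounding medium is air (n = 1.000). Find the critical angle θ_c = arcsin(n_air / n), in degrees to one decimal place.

48.3°

sin θ_c = n_air / n = 1.000 / 1.339 = 0.7468.
θ_c = arcsin(0.7468) = 48.32°.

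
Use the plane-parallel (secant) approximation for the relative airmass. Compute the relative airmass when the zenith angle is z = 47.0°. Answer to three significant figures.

X = sec z = 1/cos 47.0° = 1/0.6820 = 1.4663.

1.47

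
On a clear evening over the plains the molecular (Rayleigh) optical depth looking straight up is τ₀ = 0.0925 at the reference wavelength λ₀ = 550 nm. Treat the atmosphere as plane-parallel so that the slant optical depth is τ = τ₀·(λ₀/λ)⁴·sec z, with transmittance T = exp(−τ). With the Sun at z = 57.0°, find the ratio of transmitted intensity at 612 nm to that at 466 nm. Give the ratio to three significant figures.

1.24

Airmass: sec 57.0° = 1.8361.
τ(612 nm) = 0.0925 × (550/612)⁴ × 1.8361 = 0.0925 × 0.6523 × 1.8361 = 0.1108.
τ(466 nm) = 0.0925 × (550/466)⁴ × 1.8361 = 0.0925 × 1.9405 × 1.8361 = 0.3296.
T(612)/T(466) = exp(τ_B − τ_A) = exp(0.2188) = 1.2446.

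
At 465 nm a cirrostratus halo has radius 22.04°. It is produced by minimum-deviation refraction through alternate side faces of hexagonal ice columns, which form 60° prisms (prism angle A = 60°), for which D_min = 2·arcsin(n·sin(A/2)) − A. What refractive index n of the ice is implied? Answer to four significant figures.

1.313

Rearranging: n = sin((D_min + A)/2) / sin(A/2).
(D_min + A)/2 = (22.04° + 60°)/2 = 41.020°.
n = sin 41.020° / sin 30° = 0.6563 / 0.5000 = 1.3126.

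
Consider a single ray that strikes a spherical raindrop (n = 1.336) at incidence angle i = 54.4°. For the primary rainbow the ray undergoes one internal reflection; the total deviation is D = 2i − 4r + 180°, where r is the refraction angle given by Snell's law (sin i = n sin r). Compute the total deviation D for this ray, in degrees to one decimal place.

138.8°

sin r = sin 54.4° / 1.336 = 0.8131/1.336 = 0.6086; r = 37.49°.
D = 2·54.4° − 4·37.49° + 180° = 108.80° − 149.96° + 180° = 138.84°.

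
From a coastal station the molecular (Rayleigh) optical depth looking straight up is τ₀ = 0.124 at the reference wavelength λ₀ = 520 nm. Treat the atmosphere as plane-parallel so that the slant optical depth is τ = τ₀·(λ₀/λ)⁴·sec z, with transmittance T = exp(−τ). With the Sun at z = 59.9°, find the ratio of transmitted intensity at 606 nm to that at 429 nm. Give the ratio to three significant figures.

1.49

Airmass: sec 59.9° = 1.9940.
τ(606 nm) = 0.124 × (520/606)⁴ × 1.9940 = 0.124 × 0.5422 × 1.9940 = 0.1340.
τ(429 nm) = 0.124 × (520/429)⁴ × 1.9940 = 0.124 × 2.1587 × 1.9940 = 0.5337.
T(606)/T(429) = exp(τ_B − τ_A) = exp(0.3997) = 1.4914.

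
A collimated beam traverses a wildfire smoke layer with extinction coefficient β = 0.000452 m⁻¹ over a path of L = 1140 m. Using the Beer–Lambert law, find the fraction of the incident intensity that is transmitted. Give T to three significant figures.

0.597

τ = β·L = 0.000452 × 1140 = 0.5153.
T = exp(−0.5153) = 0.5973.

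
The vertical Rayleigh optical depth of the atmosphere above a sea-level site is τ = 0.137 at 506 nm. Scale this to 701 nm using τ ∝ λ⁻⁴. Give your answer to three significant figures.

τ(701 nm) = τ(506 nm) × (506/701)⁴ = 0.137 × (0.7218)⁴ = 0.137 × 0.2715 = 0.0372.

0.0372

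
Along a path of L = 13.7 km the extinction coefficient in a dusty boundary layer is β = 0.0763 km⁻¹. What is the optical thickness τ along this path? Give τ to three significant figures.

1.05

τ = β·L = 0.0763 × 13.7 = 1.0453.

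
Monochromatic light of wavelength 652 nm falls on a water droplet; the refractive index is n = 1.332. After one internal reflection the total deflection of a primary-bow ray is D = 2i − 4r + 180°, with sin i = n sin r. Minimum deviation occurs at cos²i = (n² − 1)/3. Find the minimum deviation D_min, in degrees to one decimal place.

137.8°

cos²i = (1.77422 − 1)/3 = 0.25807; i = arccos(0.50801) = 59.469°.
sin r = sin 59.469°/1.332 = 0.64666; r = 40.290°.
D_min = 2·59.469° − 4·40.290° + 180° = 137.776°.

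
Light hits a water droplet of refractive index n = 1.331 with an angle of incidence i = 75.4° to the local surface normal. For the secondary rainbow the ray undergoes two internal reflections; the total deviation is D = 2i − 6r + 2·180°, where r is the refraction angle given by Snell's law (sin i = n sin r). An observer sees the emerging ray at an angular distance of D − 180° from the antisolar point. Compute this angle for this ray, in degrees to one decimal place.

51.0°

sin r = sin 75.4° / 1.331 = 0.9677/1.331 = 0.7271; r = 46.64°.
D = 2·75.4° − 6·46.64° + 2·180° = 150.80° − 279.84° + 360° = 230.96°.
Angle from antisolar point = D − 180° = 50.96°.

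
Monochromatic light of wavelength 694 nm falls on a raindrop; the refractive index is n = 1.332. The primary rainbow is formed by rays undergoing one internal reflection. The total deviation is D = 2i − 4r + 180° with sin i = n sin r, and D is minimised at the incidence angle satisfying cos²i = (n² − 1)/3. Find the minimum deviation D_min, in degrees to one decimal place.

137.8°

cos²i = (1.77422 − 1)/3 = 0.25807; i = arccos(0.50801) = 59.469°.
sin r = sin 59.469°/1.332 = 0.64666; r = 40.290°.
D_min = 2·59.469° − 4·40.290° + 180° = 137.776°.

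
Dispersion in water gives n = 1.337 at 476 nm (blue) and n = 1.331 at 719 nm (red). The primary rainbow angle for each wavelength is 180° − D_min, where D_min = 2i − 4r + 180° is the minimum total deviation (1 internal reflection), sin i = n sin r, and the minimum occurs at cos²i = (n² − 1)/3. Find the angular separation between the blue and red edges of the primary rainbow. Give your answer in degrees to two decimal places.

0.87°

At 476 nm (n = 1.337): cos²i = 0.26252 → i = 59.178°, r = 39.964°, D_min = 138.500°, rainbow angle = 41.500°.
At 719 nm (n = 1.331): cos²i = 0.25719 → i = 59.527°, r = 40.356°, D_min = 137.630°, rainbow angle = 42.370°.
Angular width = |41.500° − 42.370°| = 0.870°.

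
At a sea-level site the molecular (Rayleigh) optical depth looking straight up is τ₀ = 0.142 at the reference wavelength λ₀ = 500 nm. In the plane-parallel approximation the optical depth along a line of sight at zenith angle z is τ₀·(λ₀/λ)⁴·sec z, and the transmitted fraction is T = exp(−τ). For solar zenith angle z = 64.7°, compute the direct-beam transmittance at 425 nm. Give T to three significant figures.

0.529

sec 64.7° = 2.3400.
τ = 0.142 × (500/425)⁴ × 2.3400 = 0.142 × 1.9157 × 2.3400 = 0.6365.
T = exp(−0.6365) = 0.5291.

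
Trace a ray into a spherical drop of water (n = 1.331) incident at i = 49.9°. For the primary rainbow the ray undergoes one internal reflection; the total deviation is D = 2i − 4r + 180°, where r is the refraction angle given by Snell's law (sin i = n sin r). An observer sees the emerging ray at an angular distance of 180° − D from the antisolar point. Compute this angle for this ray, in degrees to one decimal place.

sin r = sin 49.9° / 1.331 = 0.7649/1.331 = 0.5747; r = 35.08°.
D = 2·49.9° − 4·35.08° + 180° = 99.80° − 140.31° + 180° = 139.49°.
Angle from antisolar point = 180° − D = 40.51°.

40.5°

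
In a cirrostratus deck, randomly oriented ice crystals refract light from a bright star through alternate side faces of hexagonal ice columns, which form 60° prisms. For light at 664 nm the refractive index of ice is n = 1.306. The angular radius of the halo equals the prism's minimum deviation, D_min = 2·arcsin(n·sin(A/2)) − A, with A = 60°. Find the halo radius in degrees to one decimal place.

21.5°

n·sin(A/2) = 1.306 × sin 30° = 1.306 × 0.5000 = 0.6530.
D_min = 2·arcsin(0.6530) − 60° = 2 × 40.768° − 60° = 21.536°.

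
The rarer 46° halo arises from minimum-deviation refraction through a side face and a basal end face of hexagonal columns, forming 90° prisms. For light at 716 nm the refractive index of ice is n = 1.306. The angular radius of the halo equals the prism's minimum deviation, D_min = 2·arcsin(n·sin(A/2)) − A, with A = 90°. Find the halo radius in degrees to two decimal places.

n·sin(A/2) = 1.306 × sin 45° = 1.306 × 0.7071 = 0.9235.
D_min = 2·arcsin(0.9235) − 90° = 2 × 67.440° − 90° = 44.881°.

44.88°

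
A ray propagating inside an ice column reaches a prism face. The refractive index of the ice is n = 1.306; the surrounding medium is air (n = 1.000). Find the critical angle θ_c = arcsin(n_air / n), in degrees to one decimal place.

50.0°

sin θ_c = n_air / n = 1.000 / 1.306 = 0.7657.
θ_c = arcsin(0.7657) = 49.97°.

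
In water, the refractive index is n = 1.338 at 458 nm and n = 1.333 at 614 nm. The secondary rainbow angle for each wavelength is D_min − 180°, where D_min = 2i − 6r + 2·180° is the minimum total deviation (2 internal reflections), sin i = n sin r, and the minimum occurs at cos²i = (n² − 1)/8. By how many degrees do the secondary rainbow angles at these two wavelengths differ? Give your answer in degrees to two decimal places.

At 458 nm (n = 1.338): cos²i = 0.09878 → i = 71.682°, r = 45.195°, D_min = 232.193°, rainbow angle = 52.193°.
At 614 nm (n = 1.333): cos²i = 0.09711 → i = 71.843°, r = 45.466°, D_min = 230.891°, rainbow angle = 50.891°.
Angular width = |52.193° − 50.891°| = 1.302°.

1.30°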